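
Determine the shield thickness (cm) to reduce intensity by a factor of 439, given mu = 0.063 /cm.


x = ln(factor) / mu
x = ln(439) / 0.063
x = 96.579 cm

96.579


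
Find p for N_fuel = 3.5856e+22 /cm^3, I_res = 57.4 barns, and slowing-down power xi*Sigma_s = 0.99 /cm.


p = exp(-N * I * 1e-24 / (xi*Sigma_s))
p = exp(-3.5856e+22 * 57.4 * 1e-24 / 0.99)
p = 0.12506

0.12506


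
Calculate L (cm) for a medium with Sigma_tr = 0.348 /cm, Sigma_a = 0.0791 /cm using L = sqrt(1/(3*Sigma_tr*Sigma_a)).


D = 1 / (3 * Sigma_tr) = 1 / (3 * 0.348) = 0.9578544 cm
L = sqrt(D / Sigma_a)
L = sqrt(0.9578544 / 0.0791)
L = 3.4799 cm

3.4799


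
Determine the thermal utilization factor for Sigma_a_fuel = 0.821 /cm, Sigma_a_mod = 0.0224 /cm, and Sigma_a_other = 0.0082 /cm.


f = Sigma_a_fuel / (Sigma_a_fuel + Sigma_a_mod + Sigma_a_other)
f = 0.821 / (0.821 + 0.0224 + 0.0082)
f = 0.96407

0.96407


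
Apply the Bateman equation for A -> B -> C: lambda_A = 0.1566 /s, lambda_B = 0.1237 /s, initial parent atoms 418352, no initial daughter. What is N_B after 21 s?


N_B(t) = lambda_A * N_A0 / (lambda_B - lambda_A) * [exp(-lambda_A*t) - exp(-lambda_B*t)]
exp(-0.1566*21) = 0.03730604; exp(-0.1237*21) = 0.07444460
N_B = 0.1566 * 418352 / (0.1237 - 0.1566) * (0.03730604 - 0.07444460)
N_B = 73954

73954


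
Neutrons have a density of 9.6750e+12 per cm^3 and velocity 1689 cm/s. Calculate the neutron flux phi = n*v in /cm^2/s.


phi = n * v
phi = 9.6750e+12 * 1689
phi = 1.6341e+16 /cm^2/s

1.6341e+16


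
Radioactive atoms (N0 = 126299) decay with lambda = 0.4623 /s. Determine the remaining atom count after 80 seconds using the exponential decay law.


N = N0 * exp(-lambda * t)
N = 126299 * exp(-0.4623 * 80)
N = 1.0951e-11

1.0951e-11


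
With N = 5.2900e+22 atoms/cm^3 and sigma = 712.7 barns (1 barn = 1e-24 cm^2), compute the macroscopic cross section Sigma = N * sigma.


Sigma = N * sigma_barns * 1e-24
Sigma = 5.2900e+22 * 712.7 * 1e-24
Sigma = 37.702 /cm

37.702


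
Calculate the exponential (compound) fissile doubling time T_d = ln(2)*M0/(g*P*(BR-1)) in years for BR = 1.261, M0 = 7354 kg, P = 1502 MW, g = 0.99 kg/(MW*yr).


Breeding gain G = BR - 1 = 1.261 - 1 = 0.261
Fissile production rate = g * P * G = 0.99 * 1502 * 0.261 = 388.10178 kg/yr
T_d = ln(2) * M0 / (g * P * G)
T_d = ln(2) * 7354 / 388.10178 = 13.134 yr

13.134


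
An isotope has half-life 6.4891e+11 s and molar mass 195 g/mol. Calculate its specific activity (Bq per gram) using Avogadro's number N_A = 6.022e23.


lambda = ln(2) / t_half = ln(2) / 6.4891e+11 = 1.068172e-12 /s
SA = lambda * N_A / M
SA = 1.068172e-12 * 6.022e23 / 195
SA = 3.2987e+09 Bq/g

3.2987e+09


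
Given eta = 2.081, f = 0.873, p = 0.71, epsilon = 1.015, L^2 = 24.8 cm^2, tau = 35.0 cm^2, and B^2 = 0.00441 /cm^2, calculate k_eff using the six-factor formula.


k_inf = eta*f*p*eps = 2.081*0.873*0.71*1.015 = 1.309214
P_TNL = 1/(1 + L^2*B^2) = 1/(1 + 24.8*0.00441) = 0.9014141
P_FNL = exp(-B^2*tau) = exp(-0.00441*35.0) = 0.8569720
k_eff = k_inf * P_TNL * P_FNL = 1.309214 * 0.9014141 * 0.8569720
k_eff = 1.0114

1.0114


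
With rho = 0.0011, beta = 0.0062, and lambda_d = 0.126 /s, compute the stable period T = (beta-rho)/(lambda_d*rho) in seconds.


T = (beta - rho) / (lambda_d * rho)
T = (0.0062 - 0.0011) / (0.126 * 0.0011)
T = 36.797 s

36.797


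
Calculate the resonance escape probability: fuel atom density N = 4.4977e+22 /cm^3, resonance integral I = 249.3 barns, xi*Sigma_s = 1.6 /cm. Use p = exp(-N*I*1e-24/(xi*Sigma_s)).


p = exp(-N * I * 1e-24 / (xi*Sigma_s))
p = exp(-4.4977e+22 * 249.3 * 1e-24 / 1.6)
p = 9.0464e-04

9.0464e-04


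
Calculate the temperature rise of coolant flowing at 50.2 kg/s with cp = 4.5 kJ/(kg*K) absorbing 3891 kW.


dT = Q / (m_dot * cp)
dT = 3891 / (50.2 * 4.5)
dT = 17.224 C

17.224


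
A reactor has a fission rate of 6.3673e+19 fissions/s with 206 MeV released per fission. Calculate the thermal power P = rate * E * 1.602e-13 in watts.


P = fission_rate * E_MeV * 1.602e-13
P = 6.3673e+19 * 206 * 1.602e-13
P = 2.1013e+09 W

2.1013e+09


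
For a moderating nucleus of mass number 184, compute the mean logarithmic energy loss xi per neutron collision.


xi = 1 + (A-1)^2/(2A) * ln((A-1)/(A+1))
xi = 1 + (184-1)^2/(2*184) * ln((184-1)/(184 +1))
xi = 0.010830

0.010830


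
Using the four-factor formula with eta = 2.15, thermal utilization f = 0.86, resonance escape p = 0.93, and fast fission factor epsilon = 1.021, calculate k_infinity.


k_inf = eta * f * p * epsilon
k_inf = 2.15 * 0.86 * 0.93 * 1.021
k_inf = 1.7557

1.7557


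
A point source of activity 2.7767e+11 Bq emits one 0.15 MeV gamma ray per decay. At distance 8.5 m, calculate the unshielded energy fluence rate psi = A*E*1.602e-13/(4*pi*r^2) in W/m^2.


psi = A * E * 1.602e-13 / (4*pi*r^2)
psi = 2.7767e+11 * 0.15 * 1.602e-13 / (4*pi*8.5^2)
psi = 7.3491e-06 W/m^2

7.3491e-06


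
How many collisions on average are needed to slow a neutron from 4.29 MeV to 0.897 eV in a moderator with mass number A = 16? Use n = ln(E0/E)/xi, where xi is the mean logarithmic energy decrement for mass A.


xi = 1 + (A-1)^2/(2A)*ln((A-1)/(A+1)) = 0.1199467 (for A = 16)
n = ln(E0/E) / xi
n = ln(4.29e6 / 0.897) / 0.1199467
n = ln(4.782609e+06) / 0.1199467 = 128.23

128.23


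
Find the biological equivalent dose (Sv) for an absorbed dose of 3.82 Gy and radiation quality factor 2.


H = D * Q
H = 3.82 * 2
H = 7.6400 Sv

7.6400


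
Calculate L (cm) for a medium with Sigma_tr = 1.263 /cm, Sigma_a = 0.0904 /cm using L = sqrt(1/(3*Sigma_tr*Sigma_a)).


D = 1 / (3 * Sigma_tr) = 1 / (3 * 1.263) = 0.2639219 cm
L = sqrt(D / Sigma_a)
L = sqrt(0.2639219 / 0.0904)
L = 1.7087 cm

1.7087


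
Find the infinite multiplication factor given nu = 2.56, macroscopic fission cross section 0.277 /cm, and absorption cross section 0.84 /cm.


k_inf = nu * Sigma_f / Sigma_a
k_inf = 2.56 * 0.277 / 0.84
k_inf = 0.84419

0.84419


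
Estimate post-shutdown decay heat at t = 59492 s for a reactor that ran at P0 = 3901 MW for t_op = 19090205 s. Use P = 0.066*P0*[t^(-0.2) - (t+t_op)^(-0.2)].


P/P0 = 0.066 * [t^(-0.2) - (t + t_op)^(-0.2)]
P/P0 = 0.066 * [59492^(-0.2) - (59492 + 19090205)^(-0.2)]
P/P0 = 0.066 * [0.1109451 - 0.03495969] = 0.005015037
P = 3901 * 0.005015037 = 19.564 MW

19.564


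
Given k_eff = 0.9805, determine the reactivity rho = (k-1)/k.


rho = (k_eff - 1) / k_eff
rho = (0.9805 - 1) / 0.9805
rho = -0.019888

-0.019888


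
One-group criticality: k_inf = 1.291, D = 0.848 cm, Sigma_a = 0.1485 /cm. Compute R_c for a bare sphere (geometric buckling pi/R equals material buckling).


L^2 = D / Sigma_a = 0.848 / 0.1485 = 5.710438 cm^2
B_m^2 = (k_inf - 1) / L^2 = (1.291 - 1) / 5.710438 = 0.05095931 /cm^2
For a bare sphere: B_g = pi/R, so R_c = pi / sqrt(B_m^2)
R_c = pi / sqrt(0.05095931) = 13.917 cm

13.917


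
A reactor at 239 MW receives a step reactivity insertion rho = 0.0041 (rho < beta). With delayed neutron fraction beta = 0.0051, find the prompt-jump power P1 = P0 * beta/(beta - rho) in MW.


P1/P0 = beta / (beta - rho)
P1/P0 = 0.0051 / (0.0051 - 0.0041) = 5.100000
P1 = 239 * 5.100000 = 1218.9 MW

1218.9


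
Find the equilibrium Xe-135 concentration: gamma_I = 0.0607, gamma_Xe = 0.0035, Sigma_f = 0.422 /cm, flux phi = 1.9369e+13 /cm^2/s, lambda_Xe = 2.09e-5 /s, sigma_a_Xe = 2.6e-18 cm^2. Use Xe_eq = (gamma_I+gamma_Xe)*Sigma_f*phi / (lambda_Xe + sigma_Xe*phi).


Xe_eq = (gamma_I + gamma_Xe) * Sigma_f * phi / (lambda_Xe + sigma_Xe * phi)
Numerator = (0.0607 + 0.0035) * 0.422 * 1.9369e+13 = 5.247527e+11
Denominator = 2.09e-5 + 2.6e-18 * 1.9369e+13 = 7.125940e-05
Xe_eq = 5.247527e+11 / 7.125940e-05 = 7.3640e+15 /cm^3

7.3640e+15


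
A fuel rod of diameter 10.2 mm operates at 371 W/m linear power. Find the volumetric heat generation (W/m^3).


r = D / 2 / 1000 = 10.2 / 2 / 1000 = 0.0051 m
q''' = q' / (pi * r^2)
q''' = 371 / (pi * 0.0051^2)
q''' = 4.5403e+06 W/m^3

4.5403e+06


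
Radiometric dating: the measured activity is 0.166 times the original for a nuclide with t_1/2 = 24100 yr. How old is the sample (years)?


lambda = ln(2) / t_half = ln(2) / 24100 = 2.876129e-05 /yr
t = -ln(A/A0) / lambda
t = -ln(0.166) / 2.876129e-05
t = 62437 yr

62437


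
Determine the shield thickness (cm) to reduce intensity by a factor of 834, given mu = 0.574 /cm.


x = ln(factor) / mu
x = ln(834) / 0.574
x = 11.718 cm

11.718


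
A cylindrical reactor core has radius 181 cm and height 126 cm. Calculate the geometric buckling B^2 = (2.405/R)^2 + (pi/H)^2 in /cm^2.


B^2 = (2.405/R)^2 + (pi/H)^2
B^2 = (2.405/181)^2 + (pi/126)^2
B^2 = 7.9822e-04 /cm^2

7.9822e-04


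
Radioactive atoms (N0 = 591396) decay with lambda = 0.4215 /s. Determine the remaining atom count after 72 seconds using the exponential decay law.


N = N0 * exp(-lambda * t)
N = 591396 * exp(-0.4215 * 72)
N = 3.9076e-08

3.9076e-08


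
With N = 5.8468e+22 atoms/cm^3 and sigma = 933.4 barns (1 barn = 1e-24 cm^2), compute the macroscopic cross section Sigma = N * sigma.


Sigma = N * sigma_barns * 1e-24
Sigma = 5.8468e+22 * 933.4 * 1e-24
Sigma = 54.574 /cm

54.574


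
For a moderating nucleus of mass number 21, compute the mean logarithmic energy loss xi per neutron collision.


xi = 1 + (A-1)^2/(2A) * ln((A-1)/(A+1))
xi = 1 + (21-1)^2/(2*21) * ln((21-1)/(21 +1))
xi = 0.092284

0.092284


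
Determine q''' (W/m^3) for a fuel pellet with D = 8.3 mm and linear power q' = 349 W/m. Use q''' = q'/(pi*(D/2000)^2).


r = D / 2 / 1000 = 8.3 / 2 / 1000 = 0.00415 m
q''' = q' / (pi * r^2)
q''' = 349 / (pi * 0.00415^2)
q''' = 6.4503e+06 W/m^3

6.4503e+06


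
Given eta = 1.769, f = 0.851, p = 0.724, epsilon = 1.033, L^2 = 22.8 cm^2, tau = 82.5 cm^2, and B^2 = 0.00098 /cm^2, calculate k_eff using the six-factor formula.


k_inf = eta*f*p*eps = 1.769*0.851*0.724*1.033 = 1.125891
P_TNL = 1/(1 + L^2*B^2) = 1/(1 + 22.8*0.00098) = 0.9781443
P_FNL = exp(-B^2*tau) = exp(-0.00098*82.5) = 0.9223320
k_eff = k_inf * P_TNL * P_FNL = 1.125891 * 0.9781443 * 0.9223320
k_eff = 1.0157

1.0157


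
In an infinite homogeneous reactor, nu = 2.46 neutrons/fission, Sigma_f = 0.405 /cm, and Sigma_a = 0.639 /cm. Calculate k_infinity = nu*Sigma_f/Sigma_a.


k_inf = nu * Sigma_f / Sigma_a
k_inf = 2.46 * 0.405 / 0.639
k_inf = 1.5592

1.5592


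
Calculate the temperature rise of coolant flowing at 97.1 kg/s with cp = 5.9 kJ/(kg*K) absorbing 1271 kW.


dT = Q / (m_dot * cp)
dT = 1271 / (97.1 * 5.9)
dT = 2.2186 C

2.2186


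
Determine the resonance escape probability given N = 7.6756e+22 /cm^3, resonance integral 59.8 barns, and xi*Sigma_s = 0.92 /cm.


p = exp(-N * I * 1e-24 / (xi*Sigma_s))
p = exp(-7.6756e+22 * 59.8 * 1e-24 / 0.92)
p = 0.0068115

0.0068115


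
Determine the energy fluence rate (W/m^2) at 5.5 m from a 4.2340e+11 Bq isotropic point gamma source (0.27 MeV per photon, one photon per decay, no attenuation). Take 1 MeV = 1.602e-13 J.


psi = A * E * 1.602e-13 / (4*pi*r^2)
psi = 4.2340e+11 * 0.27 * 1.602e-13 / (4*pi*5.5^2)
psi = 4.8177e-05 W/m^2

4.8177e-05


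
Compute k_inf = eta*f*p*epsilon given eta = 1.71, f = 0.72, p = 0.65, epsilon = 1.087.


k_inf = eta * f * p * epsilon
k_inf = 1.71 * 0.72 * 0.65 * 1.087
k_inf = 0.86990

0.86990


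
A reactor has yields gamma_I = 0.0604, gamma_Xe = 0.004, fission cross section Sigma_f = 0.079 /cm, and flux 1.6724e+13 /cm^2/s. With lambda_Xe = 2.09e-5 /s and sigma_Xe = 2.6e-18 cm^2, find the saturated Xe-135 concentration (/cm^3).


Xe_eq = (gamma_I + gamma_Xe) * Sigma_f * phi / (lambda_Xe + sigma_Xe * phi)
Numerator = (0.0604 + 0.004) * 0.079 * 1.6724e+13 = 8.508502e+10
Denominator = 2.09e-5 + 2.6e-18 * 1.6724e+13 = 6.438240e-05
Xe_eq = 8.508502e+10 / 6.438240e-05 = 1.3216e+15 /cm^3

1.3216e+15


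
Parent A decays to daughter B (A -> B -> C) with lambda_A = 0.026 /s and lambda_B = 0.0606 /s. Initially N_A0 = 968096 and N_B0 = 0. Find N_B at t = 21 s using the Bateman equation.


N_B(t) = lambda_A * N_A0 / (lambda_B - lambda_A) * [exp(-lambda_A*t) - exp(-lambda_B*t)]
exp(-0.026*21) = 0.5792622; exp(-0.0606*21) = 0.2801024
N_B = 0.026 * 968096 / (0.0606 - 0.026) * (0.5792622 - 0.2801024)
N_B = 217630

217630


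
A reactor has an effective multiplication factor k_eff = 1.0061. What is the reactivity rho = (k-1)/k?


rho = (k_eff - 1) / k_eff
rho = (1.0061 - 1) / 1.0061
rho = 0.0060630

0.0060630


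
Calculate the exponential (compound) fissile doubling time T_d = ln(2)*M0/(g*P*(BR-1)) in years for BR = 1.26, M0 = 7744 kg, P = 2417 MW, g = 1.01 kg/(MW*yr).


Breeding gain G = BR - 1 = 1.26 - 1 = 0.26
Fissile production rate = g * P * G = 1.01 * 2417 * 0.26 = 634.7042 kg/yr
T_d = ln(2) * M0 / (g * P * G)
T_d = ln(2) * 7744 / 634.7042 = 8.4571 yr

8.4571


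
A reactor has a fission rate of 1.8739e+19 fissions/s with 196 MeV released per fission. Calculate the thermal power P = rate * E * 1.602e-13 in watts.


P = fission_rate * E_MeV * 1.602e-13
P = 1.8739e+19 * 196 * 1.602e-13
P = 5.8839e+08 W

5.8839e+08


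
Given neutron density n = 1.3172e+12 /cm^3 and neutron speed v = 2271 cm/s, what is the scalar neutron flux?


phi = n * v
phi = 1.3172e+12 * 2271
phi = 2.9914e+15 /cm^2/s

2.9914e+15


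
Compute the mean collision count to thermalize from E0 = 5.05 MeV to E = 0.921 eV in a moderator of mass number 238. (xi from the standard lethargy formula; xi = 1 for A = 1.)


xi = 1 + (A-1)^2/(2A)*ln((A-1)/(A+1)) = 0.008379872 (for A = 238)
n = ln(E0/E) / xi
n = ln(5.05e6 / 0.921) / 0.008379872
n = ln(5.483170e+06) / 0.008379872 = 1851.7

1851.7


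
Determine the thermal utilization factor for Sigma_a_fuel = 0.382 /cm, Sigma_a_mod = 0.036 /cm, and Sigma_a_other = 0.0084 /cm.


f = Sigma_a_fuel / (Sigma_a_fuel + Sigma_a_mod + Sigma_a_other)
f = 0.382 / (0.382 + 0.036 + 0.0084)
f = 0.89587

0.89587


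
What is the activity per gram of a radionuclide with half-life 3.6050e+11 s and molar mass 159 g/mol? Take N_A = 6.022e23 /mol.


lambda = ln(2) / t_half = ln(2) / 3.6050e+11 = 1.922738e-12 /s
SA = lambda * N_A / M
SA = 1.922738e-12 * 6.022e23 / 159
SA = 7.2822e+09 Bq/g

7.2822e+09


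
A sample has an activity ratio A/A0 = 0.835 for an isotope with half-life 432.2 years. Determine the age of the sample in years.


lambda = ln(2) / t_half = ln(2) / 432.2 = 0.001603765 /yr
t = -ln(A/A0) / lambda
t = -ln(0.835) / 0.001603765
t = 112.44 yr

112.44


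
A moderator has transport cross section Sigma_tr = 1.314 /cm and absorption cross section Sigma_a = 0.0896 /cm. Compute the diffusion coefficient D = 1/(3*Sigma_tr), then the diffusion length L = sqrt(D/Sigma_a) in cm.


D = 1 / (3 * Sigma_tr) = 1 / (3 * 1.314) = 0.2536783 cm
L = sqrt(D / Sigma_a)
L = sqrt(0.2536783 / 0.0896)
L = 1.6826 cm

1.6826


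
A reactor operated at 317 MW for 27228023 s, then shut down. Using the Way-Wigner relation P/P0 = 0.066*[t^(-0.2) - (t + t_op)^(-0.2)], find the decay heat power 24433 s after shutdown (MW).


P/P0 = 0.066 * [t^(-0.2) - (t + t_op)^(-0.2)]
P/P0 = 0.066 * [24433^(-0.2) - (24433 + 27228023)^(-0.2)]
P/P0 = 0.066 * [0.1325576 - 0.03257758] = 0.006598681
P = 317 * 0.006598681 = 2.0918 MW

2.0918


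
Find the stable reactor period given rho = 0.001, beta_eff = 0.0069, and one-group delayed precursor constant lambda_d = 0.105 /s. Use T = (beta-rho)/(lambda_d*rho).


T = (beta - rho) / (lambda_d * rho)
T = (0.0069 - 0.001) / (0.105 * 0.001)
T = 56.190 s

56.190


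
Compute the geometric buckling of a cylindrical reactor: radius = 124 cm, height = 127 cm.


B^2 = (2.405/R)^2 + (pi/H)^2
B^2 = (2.405/124)^2 + (pi/127)^2
B^2 = 9.8809e-04 /cm^2

9.8809e-04


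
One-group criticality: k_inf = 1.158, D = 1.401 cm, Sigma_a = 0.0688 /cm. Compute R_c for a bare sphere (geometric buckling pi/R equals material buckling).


L^2 = D / Sigma_a = 1.401 / 0.0688 = 20.36337 cm^2
B_m^2 = (k_inf - 1) / L^2 = (1.158 - 1) / 20.36337 = 0.007759030 /cm^2
For a bare sphere: B_g = pi/R, so R_c = pi / sqrt(B_m^2)
R_c = pi / sqrt(0.007759030) = 35.665 cm

35.665


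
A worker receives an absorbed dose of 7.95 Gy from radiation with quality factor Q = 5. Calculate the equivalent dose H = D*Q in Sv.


H = D * Q
H = 7.95 * 5
H = 39.750 Sv

39.750


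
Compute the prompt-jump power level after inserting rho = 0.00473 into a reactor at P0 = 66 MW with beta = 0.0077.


P1/P0 = beta / (beta - rho)
P1/P0 = 0.0077 / (0.0077 - 0.00473) = 2.592593
P1 = 66 * 2.592593 = 171.11 MW

171.11


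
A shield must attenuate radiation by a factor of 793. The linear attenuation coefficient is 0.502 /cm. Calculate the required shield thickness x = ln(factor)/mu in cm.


x = ln(factor) / mu
x = ln(793) / 0.502
x = 13.298 cm

13.298


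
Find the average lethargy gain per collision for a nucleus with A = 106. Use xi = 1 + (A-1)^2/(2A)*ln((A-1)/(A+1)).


xi = 1 + (A-1)^2/(2A) * ln((A-1)/(A+1))
xi = 1 + (106-1)^2/(2*106) * ln((106-1)/(106 +1))
xi = 0.018750

0.018750


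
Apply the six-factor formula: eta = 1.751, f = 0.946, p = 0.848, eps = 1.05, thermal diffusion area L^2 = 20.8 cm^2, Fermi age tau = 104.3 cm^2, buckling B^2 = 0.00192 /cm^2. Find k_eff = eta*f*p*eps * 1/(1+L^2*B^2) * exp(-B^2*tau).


k_inf = eta*f*p*eps = 1.751*0.946*0.848*1.05 = 1.474900
P_TNL = 1/(1 + L^2*B^2) = 1/(1 + 20.8*0.00192) = 0.9615976
P_FNL = exp(-B^2*tau) = exp(-0.00192*104.3) = 0.8185212
k_eff = k_inf * P_TNL * P_FNL = 1.474900 * 0.9615976 * 0.8185212
k_eff = 1.1609

1.1609


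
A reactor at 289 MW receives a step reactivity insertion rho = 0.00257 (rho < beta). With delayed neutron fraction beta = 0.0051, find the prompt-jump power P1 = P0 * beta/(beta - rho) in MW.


P1/P0 = beta / (beta - rho)
P1/P0 = 0.0051 / (0.0051 - 0.00257) = 2.015810
P1 = 289 * 2.015810 = 582.57 MW

582.57


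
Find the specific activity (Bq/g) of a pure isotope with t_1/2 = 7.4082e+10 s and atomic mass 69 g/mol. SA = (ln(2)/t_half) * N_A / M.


lambda = ln(2) / t_half = ln(2) / 7.4082e+10 = 9.356486e-12 /s
SA = lambda * N_A / M
SA = 9.356486e-12 * 6.022e23 / 69
SA = 8.1659e+10 Bq/g

8.1659e+10


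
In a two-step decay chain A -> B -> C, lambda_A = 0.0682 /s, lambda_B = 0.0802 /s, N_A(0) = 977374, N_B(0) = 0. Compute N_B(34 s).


N_B(t) = lambda_A * N_A0 / (lambda_B - lambda_A) * [exp(-lambda_A*t) - exp(-lambda_B*t)]
exp(-0.0682*34) = 0.09839158; exp(-0.0802*34) = 0.06542833
N_B = 0.0682 * 977374 / (0.0802 - 0.0682) * (0.09839158 - 0.06542833)
N_B = 183102

183102


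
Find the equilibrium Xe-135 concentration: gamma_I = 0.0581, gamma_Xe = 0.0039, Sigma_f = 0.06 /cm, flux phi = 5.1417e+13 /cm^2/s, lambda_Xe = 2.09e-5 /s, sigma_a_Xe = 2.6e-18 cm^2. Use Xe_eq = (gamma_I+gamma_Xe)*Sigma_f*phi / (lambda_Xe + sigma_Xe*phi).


Xe_eq = (gamma_I + gamma_Xe) * Sigma_f * phi / (lambda_Xe + sigma_Xe * phi)
Numerator = (0.0581 + 0.0039) * 0.06 * 5.1417e+13 = 1.912712e+11
Denominator = 2.09e-5 + 2.6e-18 * 5.1417e+13 = 1.545842e-04
Xe_eq = 1.912712e+11 / 1.545842e-04 = 1.2373e+15 /cm^3

1.2373e+15


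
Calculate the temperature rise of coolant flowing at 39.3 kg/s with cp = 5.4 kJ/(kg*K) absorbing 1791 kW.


dT = Q / (m_dot * cp)
dT = 1791 / (39.3 * 5.4)
dT = 8.4394 C

8.4394


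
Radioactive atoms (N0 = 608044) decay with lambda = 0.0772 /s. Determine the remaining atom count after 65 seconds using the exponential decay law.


N = N0 * exp(-lambda * t)
N = 608044 * exp(-0.0772 * 65)
N = 4023.9

4023.9


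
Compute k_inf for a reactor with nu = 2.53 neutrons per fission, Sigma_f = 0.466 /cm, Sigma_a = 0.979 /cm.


k_inf = nu * Sigma_f / Sigma_a
k_inf = 2.53 * 0.466 / 0.979
k_inf = 1.2043

1.2043


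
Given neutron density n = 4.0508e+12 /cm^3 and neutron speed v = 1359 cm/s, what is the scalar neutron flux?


phi = n * v
phi = 4.0508e+12 * 1359
phi = 5.5050e+15 /cm^2/s

5.5050e+15


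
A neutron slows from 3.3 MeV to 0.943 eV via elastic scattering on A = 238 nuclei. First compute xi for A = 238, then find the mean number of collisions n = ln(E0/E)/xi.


xi = 1 + (A-1)^2/(2A)*ln((A-1)/(A+1)) = 0.008379872 (for A = 238)
n = ln(E0/E) / xi
n = ln(3.3e6 / 0.943) / 0.008379872
n = ln(3.499470e+06) / 0.008379872 = 1798.1

1798.1


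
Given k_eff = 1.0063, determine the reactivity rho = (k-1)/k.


rho = (k_eff - 1) / k_eff
rho = (1.0063 - 1) / 1.0063
rho = 0.0062606

0.0062606


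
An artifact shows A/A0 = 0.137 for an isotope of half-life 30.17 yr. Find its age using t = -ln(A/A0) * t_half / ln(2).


lambda = ln(2) / t_half = ln(2) / 30.17 = 0.02297472 /yr
t = -ln(A/A0) / lambda
t = -ln(0.137) / 0.02297472
t = 86.520 yr

86.520


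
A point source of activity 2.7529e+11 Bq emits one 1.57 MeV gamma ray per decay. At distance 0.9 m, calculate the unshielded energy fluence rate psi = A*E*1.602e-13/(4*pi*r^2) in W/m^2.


psi = A * E * 1.602e-13 / (4*pi*r^2)
psi = 2.7529e+11 * 1.57 * 1.602e-13 / (4*pi*0.9^2)
psi = 0.0068023 W/m^2

0.0068023


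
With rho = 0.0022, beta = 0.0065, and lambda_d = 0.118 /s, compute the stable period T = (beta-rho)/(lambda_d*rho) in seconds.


T = (beta - rho) / (lambda_d * rho)
T = (0.0065 - 0.0022) / (0.118 * 0.0022)
T = 16.564 s

16.564


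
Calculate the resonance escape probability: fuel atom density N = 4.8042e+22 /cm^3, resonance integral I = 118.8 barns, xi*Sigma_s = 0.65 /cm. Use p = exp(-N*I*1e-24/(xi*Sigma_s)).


p = exp(-N * I * 1e-24 / (xi*Sigma_s))
p = exp(-4.8042e+22 * 118.8 * 1e-24 / 0.65)
p = 1.5369e-04

1.5369e-04


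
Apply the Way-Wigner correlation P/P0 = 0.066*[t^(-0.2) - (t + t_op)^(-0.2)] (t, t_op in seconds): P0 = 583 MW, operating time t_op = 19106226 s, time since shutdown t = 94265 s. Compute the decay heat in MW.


P/P0 = 0.066 * [t^(-0.2) - (t + t_op)^(-0.2)]
P/P0 = 0.066 * [94265^(-0.2) - (94265 + 19106226)^(-0.2)]
P/P0 = 0.066 * [0.1011882 - 0.03494118] = 0.004372303
P = 583 * 0.004372303 = 2.5491 MW

2.5491


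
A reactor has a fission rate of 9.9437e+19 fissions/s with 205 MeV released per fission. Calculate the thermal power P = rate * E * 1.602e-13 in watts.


P = fission_rate * E_MeV * 1.602e-13
P = 9.9437e+19 * 205 * 1.602e-13
P = 3.2656e+09 W

3.2656e+09


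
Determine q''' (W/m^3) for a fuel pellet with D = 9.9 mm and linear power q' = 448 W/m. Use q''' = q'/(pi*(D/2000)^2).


r = D / 2 / 1000 = 9.9 / 2 / 1000 = 0.00495 m
q''' = q' / (pi * r^2)
q''' = 448 / (pi * 0.00495^2)
q''' = 5.8199e+06 W/m^3

5.8199e+06


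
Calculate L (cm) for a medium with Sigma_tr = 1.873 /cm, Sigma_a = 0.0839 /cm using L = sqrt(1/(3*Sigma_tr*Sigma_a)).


D = 1 / (3 * Sigma_tr) = 1 / (3 * 1.873) = 0.1779676 cm
L = sqrt(D / Sigma_a)
L = sqrt(0.1779676 / 0.0839)
L = 1.4564 cm

1.4564


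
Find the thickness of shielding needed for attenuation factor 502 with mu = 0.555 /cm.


x = ln(factor) / mu
x = ln(502) / 0.555
x = 11.205 cm

11.205


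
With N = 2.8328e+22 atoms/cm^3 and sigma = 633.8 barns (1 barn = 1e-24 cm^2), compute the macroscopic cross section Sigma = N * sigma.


Sigma = N * sigma_barns * 1e-24
Sigma = 2.8328e+22 * 633.8 * 1e-24
Sigma = 17.954 /cm

17.954


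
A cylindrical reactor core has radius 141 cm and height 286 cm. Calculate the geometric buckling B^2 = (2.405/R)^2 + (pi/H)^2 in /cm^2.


B^2 = (2.405/R)^2 + (pi/H)^2
B^2 = (2.405/141)^2 + (pi/286)^2
B^2 = 4.1159e-04 /cm^2

4.1159e-04


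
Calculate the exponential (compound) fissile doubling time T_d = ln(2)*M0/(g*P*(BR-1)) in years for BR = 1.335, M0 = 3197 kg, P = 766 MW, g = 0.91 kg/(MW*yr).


Breeding gain G = BR - 1 = 1.335 - 1 = 0.335
Fissile production rate = g * P * G = 0.91 * 766 * 0.335 = 233.5151 kg/yr
T_d = ln(2) * M0 / (g * P * G)
T_d = ln(2) * 3197 / 233.5151 = 9.4897 yr

9.4897


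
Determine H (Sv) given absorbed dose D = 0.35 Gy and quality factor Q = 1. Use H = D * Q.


H = D * Q
H = 0.35 * 1
H = 0.35000 Sv

0.35000


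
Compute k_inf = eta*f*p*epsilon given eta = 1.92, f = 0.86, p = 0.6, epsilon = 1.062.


k_inf = eta * f * p * epsilon
k_inf = 1.92 * 0.86 * 0.6 * 1.062
k_inf = 1.0521

1.0521


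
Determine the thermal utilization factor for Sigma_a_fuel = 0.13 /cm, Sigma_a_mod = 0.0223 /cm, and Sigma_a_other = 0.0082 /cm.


f = Sigma_a_fuel / (Sigma_a_fuel + Sigma_a_mod + Sigma_a_other)
f = 0.13 / (0.13 + 0.0223 + 0.0082)
f = 0.80997

0.80997


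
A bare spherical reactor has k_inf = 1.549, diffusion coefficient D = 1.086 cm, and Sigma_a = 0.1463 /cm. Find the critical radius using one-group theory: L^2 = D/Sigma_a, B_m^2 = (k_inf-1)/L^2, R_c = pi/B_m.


L^2 = D / Sigma_a = 1.086 / 0.1463 = 7.423103 cm^2
B_m^2 = (k_inf - 1) / L^2 = (1.549 - 1) / 7.423103 = 0.07395829 /cm^2
For a bare sphere: B_g = pi/R, so R_c = pi / sqrt(B_m^2)
R_c = pi / sqrt(0.07395829) = 11.552 cm

11.552


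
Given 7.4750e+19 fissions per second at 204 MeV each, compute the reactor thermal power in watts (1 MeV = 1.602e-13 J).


P = fission_rate * E_MeV * 1.602e-13
P = 7.4750e+19 * 204 * 1.602e-13
P = 2.4429e+09 W

2.4429e+09


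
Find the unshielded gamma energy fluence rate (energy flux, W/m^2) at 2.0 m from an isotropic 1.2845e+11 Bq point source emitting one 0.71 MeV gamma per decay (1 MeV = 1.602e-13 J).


psi = A * E * 1.602e-13 / (4*pi*r^2)
psi = 1.2845e+11 * 0.71 * 1.602e-13 / (4*pi*2.0^2)
psi = 2.9066e-04 W/m^2

2.9066e-04


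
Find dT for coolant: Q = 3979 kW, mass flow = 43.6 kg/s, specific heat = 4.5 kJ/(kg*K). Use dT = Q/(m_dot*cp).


dT = Q / (m_dot * cp)
dT = 3979 / (43.6 * 4.5)
dT = 20.280 C

20.280


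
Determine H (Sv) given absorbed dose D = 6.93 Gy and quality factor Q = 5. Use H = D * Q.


H = D * Q
H = 6.93 * 5
H = 34.650 Sv

34.650


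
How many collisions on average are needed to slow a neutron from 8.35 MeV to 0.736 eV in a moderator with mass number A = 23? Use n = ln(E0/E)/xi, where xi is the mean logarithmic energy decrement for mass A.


xi = 1 + (A-1)^2/(2A)*ln((A-1)/(A+1)) = 0.08448899 (for A = 23)
n = ln(E0/E) / xi
n = ln(8.35e6 / 0.736) / 0.08448899
n = ln(1.134511e+07) / 0.08448899 = 192.27

192.27


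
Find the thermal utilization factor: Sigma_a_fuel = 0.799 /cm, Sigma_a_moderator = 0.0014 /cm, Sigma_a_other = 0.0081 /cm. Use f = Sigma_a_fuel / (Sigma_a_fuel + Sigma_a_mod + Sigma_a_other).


f = Sigma_a_fuel / (Sigma_a_fuel + Sigma_a_mod + Sigma_a_other)
f = 0.799 / (0.799 + 0.0014 + 0.0081)
f = 0.98825

0.98825


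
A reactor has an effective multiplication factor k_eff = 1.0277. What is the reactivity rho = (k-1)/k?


rho = (k_eff - 1) / k_eff
rho = (1.0277 - 1) / 1.0277
rho = 0.026953

0.026953


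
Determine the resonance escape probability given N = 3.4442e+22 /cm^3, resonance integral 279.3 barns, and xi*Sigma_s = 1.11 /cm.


p = exp(-N * I * 1e-24 / (xi*Sigma_s))
p = exp(-3.4442e+22 * 279.3 * 1e-24 / 1.11)
p = 1.7229e-04

1.7229e-04


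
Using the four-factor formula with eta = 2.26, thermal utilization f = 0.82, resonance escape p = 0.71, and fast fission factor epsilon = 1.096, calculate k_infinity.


k_inf = eta * f * p * epsilon
k_inf = 2.26 * 0.82 * 0.71 * 1.096
k_inf = 1.4421

1.4421


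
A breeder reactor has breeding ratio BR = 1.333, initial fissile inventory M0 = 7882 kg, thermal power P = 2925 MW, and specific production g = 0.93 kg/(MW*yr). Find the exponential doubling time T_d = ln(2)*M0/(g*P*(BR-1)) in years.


Breeding gain G = BR - 1 = 1.333 - 1 = 0.333
Fissile production rate = g * P * G = 0.93 * 2925 * 0.333 = 905.84325 kg/yr
T_d = ln(2) * M0 / (g * P * G)
T_d = ln(2) * 7882 / 905.84325 = 6.0313 yr

6.0313


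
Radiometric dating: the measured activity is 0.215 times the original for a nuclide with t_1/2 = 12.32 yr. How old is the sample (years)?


lambda = ln(2) / t_half = ln(2) / 12.32 = 0.05626195 /yr
t = -ln(A/A0) / lambda
t = -ln(0.215) / 0.05626195
t = 27.321 yr

27.321


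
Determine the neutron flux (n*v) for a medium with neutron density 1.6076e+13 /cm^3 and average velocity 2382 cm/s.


phi = n * v
phi = 1.6076e+13 * 2382
phi = 3.8293e+16 /cm^2/s

3.8293e+16


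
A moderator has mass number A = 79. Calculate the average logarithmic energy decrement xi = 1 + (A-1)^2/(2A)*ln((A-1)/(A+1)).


xi = 1 + (A-1)^2/(2A) * ln((A-1)/(A+1))
xi = 1 + (79-1)^2/(2*79) * ln((79-1)/(79 +1))
xi = 0.025104

0.025104


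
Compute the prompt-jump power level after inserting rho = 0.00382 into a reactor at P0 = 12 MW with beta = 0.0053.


P1/P0 = beta / (beta - rho)
P1/P0 = 0.0053 / (0.0053 - 0.00382) = 3.581081
P1 = 12 * 3.581081 = 42.973 MW

42.973


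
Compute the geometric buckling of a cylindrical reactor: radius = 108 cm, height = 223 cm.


B^2 = (2.405/R)^2 + (pi/H)^2
B^2 = (2.405/108)^2 + (pi/223)^2
B^2 = 6.9435e-04 /cm^2

6.9435e-04


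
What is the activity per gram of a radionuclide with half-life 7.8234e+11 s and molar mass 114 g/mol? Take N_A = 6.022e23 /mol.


lambda = ln(2) / t_half = ln(2) / 7.8234e+11 = 8.859923e-13 /s
SA = lambda * N_A / M
SA = 8.859923e-13 * 6.022e23 / 114
SA = 4.6802e+09 Bq/g

4.6802e+09


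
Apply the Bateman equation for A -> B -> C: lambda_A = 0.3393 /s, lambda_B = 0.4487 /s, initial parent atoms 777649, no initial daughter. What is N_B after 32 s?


N_B(t) = lambda_A * N_A0 / (lambda_B - lambda_A) * [exp(-lambda_A*t) - exp(-lambda_B*t)]
exp(-0.3393*32) = 1.925769e-05; exp(-0.4487*32) = 5.810669e-07
N_B = 0.3393 * 777649 / (0.4487 - 0.3393) * (1.925769e-05 - 5.810669e-07)
N_B = 45.045

45.045


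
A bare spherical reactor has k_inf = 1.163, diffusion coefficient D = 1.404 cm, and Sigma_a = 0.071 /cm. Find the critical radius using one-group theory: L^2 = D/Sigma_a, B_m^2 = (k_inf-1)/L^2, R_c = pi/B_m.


L^2 = D / Sigma_a = 1.404 / 0.071 = 19.77465 cm^2
B_m^2 = (k_inf - 1) / L^2 = (1.163 - 1) / 19.77465 = 0.008242877 /cm^2
For a bare sphere: B_g = pi/R, so R_c = pi / sqrt(B_m^2)
R_c = pi / sqrt(0.008242877) = 34.603 cm

34.603


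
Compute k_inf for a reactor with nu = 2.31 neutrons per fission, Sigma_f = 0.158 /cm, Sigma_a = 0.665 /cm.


k_inf = nu * Sigma_f / Sigma_a
k_inf = 2.31 * 0.158 / 0.665
k_inf = 0.54884

0.54884


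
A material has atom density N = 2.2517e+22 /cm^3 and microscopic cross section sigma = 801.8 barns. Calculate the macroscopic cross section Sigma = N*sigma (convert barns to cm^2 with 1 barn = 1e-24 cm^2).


Sigma = N * sigma_barns * 1e-24
Sigma = 2.2517e+22 * 801.8 * 1e-24
Sigma = 18.054 /cm

18.054


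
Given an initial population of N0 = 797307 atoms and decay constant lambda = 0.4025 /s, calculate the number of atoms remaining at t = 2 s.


N = N0 * exp(-lambda * t)
N = 797307 * exp(-0.4025 * 2)
N = 356466

356466


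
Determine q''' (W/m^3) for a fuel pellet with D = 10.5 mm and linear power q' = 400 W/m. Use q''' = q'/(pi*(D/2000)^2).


r = D / 2 / 1000 = 10.5 / 2 / 1000 = 0.00525 m
q''' = q' / (pi * r^2)
q''' = 400 / (pi * 0.00525^2)
q''' = 4.6195e+06 W/m^3

4.6195e+06


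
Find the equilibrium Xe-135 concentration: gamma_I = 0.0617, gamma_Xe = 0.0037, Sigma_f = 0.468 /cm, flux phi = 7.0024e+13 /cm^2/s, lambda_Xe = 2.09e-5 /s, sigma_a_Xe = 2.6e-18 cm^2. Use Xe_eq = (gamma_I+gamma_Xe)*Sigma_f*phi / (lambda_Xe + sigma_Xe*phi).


Xe_eq = (gamma_I + gamma_Xe) * Sigma_f * phi / (lambda_Xe + sigma_Xe * phi)
Numerator = (0.0617 + 0.0037) * 0.468 * 7.0024e+13 = 2.143239e+12
Denominator = 2.09e-5 + 2.6e-18 * 7.0024e+13 = 2.029624e-04
Xe_eq = 2.143239e+12 / 2.029624e-04 = 1.0560e+16 /cm^3

1.0560e+16


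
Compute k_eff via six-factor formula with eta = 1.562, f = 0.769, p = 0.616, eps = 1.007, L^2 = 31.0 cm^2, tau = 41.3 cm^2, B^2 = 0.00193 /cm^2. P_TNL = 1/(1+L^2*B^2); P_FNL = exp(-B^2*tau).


k_inf = eta*f*p*eps = 1.562*0.769*0.616*1.007 = 0.7451051
P_TNL = 1/(1 + L^2*B^2) = 1/(1 + 31.0*0.00193) = 0.9435476
P_FNL = exp(-B^2*tau) = exp(-0.00193*41.3) = 0.9233850
k_eff = k_inf * P_TNL * P_FNL = 0.7451051 * 0.9435476 * 0.9233850
k_eff = 0.64918

0.64918


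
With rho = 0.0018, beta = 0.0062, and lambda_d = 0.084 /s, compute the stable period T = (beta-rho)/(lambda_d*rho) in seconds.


T = (beta - rho) / (lambda_d * rho)
T = (0.0062 - 0.0018) / (0.084 * 0.0018)
T = 29.101 s

29.101


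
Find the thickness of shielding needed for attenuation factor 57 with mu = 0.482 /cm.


x = ln(factor) / mu
x = ln(57) / 0.482
x = 8.3881 cm

8.3881


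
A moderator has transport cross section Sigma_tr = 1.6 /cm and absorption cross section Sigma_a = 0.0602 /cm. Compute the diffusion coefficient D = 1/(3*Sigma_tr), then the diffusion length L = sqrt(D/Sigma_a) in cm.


D = 1 / (3 * Sigma_tr) = 1 / (3 * 1.6) = 0.2083333 cm
L = sqrt(D / Sigma_a)
L = sqrt(0.2083333 / 0.0602)
L = 1.8603 cm

1.8603


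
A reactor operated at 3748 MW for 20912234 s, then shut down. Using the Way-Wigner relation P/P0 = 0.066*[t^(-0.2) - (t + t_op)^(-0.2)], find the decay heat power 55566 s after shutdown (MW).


P/P0 = 0.066 * [t^(-0.2) - (t + t_op)^(-0.2)]
P/P0 = 0.066 * [55566^(-0.2) - (55566 + 20912234)^(-0.2)]
P/P0 = 0.066 * [0.1124704 - 0.03433124] = 0.005157185
P = 3748 * 0.005157185 = 19.329 MW

19.329


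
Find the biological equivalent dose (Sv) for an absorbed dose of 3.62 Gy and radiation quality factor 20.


H = D * Q
H = 3.62 * 20
H = 72.400 Sv

72.400


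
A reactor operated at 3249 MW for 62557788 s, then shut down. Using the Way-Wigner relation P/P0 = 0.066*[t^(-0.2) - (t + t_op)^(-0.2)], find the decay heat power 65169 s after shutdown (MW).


P/P0 = 0.066 * [t^(-0.2) - (t + t_op)^(-0.2)]
P/P0 = 0.066 * [65169^(-0.2) - (65169 + 62557788)^(-0.2)]
P/P0 = 0.066 * [0.1089411 - 0.02758375] = 0.005369585
P = 3249 * 0.005369585 = 17.446 MW

17.446


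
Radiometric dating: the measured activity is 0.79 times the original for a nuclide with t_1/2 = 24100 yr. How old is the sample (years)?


lambda = ln(2) / t_half = ln(2) / 24100 = 2.876129e-05 /yr
t = -ln(A/A0) / lambda
t = -ln(0.79) / 2.876129e-05
t = 8195.8 yr

8195.8


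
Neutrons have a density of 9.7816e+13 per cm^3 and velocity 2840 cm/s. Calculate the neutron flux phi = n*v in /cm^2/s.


phi = n * v
phi = 9.7816e+13 * 2840
phi = 2.7780e+17 /cm^2/s

2.7780e+17


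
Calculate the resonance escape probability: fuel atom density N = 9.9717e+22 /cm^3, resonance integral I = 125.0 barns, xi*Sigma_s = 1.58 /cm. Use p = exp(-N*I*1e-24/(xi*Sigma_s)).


p = exp(-N * I * 1e-24 / (xi*Sigma_s))
p = exp(-9.9717e+22 * 125.0 * 1e-24 / 1.58)
p = 3.7484e-04

3.7484e-04


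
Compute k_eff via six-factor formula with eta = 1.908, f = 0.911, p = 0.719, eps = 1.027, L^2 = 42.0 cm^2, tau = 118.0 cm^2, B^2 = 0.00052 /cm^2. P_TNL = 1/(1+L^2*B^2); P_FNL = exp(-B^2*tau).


k_inf = eta*f*p*eps = 1.908*0.911*0.719*1.027 = 1.283501
P_TNL = 1/(1 + L^2*B^2) = 1/(1 + 42.0*0.00052) = 0.9786268
P_FNL = exp(-B^2*tau) = exp(-0.00052*118.0) = 0.9404846
k_eff = k_inf * P_TNL * P_FNL = 1.283501 * 0.9786268 * 0.9404846
k_eff = 1.1813

1.1813


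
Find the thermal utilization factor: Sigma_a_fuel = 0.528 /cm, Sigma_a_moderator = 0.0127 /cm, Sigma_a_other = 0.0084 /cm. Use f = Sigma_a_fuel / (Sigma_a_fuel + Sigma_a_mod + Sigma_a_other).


f = Sigma_a_fuel / (Sigma_a_fuel + Sigma_a_mod + Sigma_a_other)
f = 0.528 / (0.528 + 0.0127 + 0.0084)
f = 0.96157

0.96157


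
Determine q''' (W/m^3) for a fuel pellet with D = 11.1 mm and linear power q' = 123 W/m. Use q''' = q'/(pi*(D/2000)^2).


r = D / 2 / 1000 = 11.1 / 2 / 1000 = 0.00555 m
q''' = q' / (pi * r^2)
q''' = 123 / (pi * 0.00555^2)
q''' = 1.2711e+06 W/m^3

1.2711e+06


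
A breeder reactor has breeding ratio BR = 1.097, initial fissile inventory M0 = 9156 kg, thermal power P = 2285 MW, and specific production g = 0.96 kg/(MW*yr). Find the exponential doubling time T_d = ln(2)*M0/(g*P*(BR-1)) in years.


Breeding gain G = BR - 1 = 1.097 - 1 = 0.097
Fissile production rate = g * P * G = 0.96 * 2285 * 0.097 = 212.7792 kg/yr
T_d = ln(2) * M0 / (g * P * G)
T_d = ln(2) * 9156 / 212.7792 = 29.826 yr

29.826


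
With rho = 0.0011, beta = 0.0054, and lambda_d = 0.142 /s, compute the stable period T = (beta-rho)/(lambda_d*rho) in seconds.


T = (beta - rho) / (lambda_d * rho)
T = (0.0054 - 0.0011) / (0.142 * 0.0011)
T = 27.529 s

27.529


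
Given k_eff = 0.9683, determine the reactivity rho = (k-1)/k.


rho = (k_eff - 1) / k_eff
rho = (0.9683 - 1) / 0.9683
rho = -0.032738

-0.032738


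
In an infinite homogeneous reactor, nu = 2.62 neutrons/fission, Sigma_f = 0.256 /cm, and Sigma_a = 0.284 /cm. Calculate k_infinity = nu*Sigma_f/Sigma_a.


k_inf = nu * Sigma_f / Sigma_a
k_inf = 2.62 * 0.256 / 0.284
k_inf = 2.3617

2.3617


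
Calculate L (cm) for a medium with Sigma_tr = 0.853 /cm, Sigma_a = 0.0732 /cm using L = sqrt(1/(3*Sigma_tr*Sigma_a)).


D = 1 / (3 * Sigma_tr) = 1 / (3 * 0.853) = 0.3907776 cm
L = sqrt(D / Sigma_a)
L = sqrt(0.3907776 / 0.0732)
L = 2.3105 cm

2.3105


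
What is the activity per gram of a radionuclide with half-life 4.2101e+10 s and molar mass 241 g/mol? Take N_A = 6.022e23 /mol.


lambda = ln(2) / t_half = ln(2) / 4.2101e+10 = 1.646391e-11 /s
SA = lambda * N_A / M
SA = 1.646391e-11 * 6.022e23 / 241
SA = 4.1139e+10 Bq/g

4.1139e+10


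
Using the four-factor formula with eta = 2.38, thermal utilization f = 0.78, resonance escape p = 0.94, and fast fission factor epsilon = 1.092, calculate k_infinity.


k_inf = eta * f * p * epsilon
k_inf = 2.38 * 0.78 * 0.94 * 1.092
k_inf = 1.9056

1.9056


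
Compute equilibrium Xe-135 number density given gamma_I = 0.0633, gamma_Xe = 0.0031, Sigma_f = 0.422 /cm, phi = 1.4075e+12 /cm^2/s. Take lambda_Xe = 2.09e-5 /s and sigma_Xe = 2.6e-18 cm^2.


Xe_eq = (gamma_I + gamma_Xe) * Sigma_f * phi / (lambda_Xe + sigma_Xe * phi)
Numerator = (0.0633 + 0.0031) * 0.422 * 1.4075e+12 = 3.943928e+10
Denominator = 2.09e-5 + 2.6e-18 * 1.4075e+12 = 2.455950e-05
Xe_eq = 3.943928e+10 / 2.455950e-05 = 1.6059e+15 /cm^3

1.6059e+15


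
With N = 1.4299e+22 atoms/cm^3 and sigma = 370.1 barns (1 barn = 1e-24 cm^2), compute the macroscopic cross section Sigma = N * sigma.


Sigma = N * sigma_barns * 1e-24
Sigma = 1.4299e+22 * 370.1 * 1e-24
Sigma = 5.2921 /cm

5.2921


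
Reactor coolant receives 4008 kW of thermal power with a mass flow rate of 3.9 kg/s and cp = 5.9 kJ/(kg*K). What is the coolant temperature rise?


dT = Q / (m_dot * cp)
dT = 4008 / (3.9 * 5.9)
dT = 174.19 C

174.19


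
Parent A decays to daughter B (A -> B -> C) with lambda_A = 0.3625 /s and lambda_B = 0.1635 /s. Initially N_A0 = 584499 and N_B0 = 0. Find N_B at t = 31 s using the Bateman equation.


N_B(t) = lambda_A * N_A0 / (lambda_B - lambda_A) * [exp(-lambda_A*t) - exp(-lambda_B*t)]
exp(-0.3625*31) = 1.317091e-05; exp(-0.1635*31) = 0.006291851
N_B = 0.3625 * 584499 / (0.1635 - 0.3625) * (1.317091e-05 - 0.006291851)
N_B = 6685.1

6685.1


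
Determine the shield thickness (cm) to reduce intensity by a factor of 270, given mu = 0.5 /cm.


x = ln(factor) / mu
x = ln(270) / 0.5
x = 11.197 cm

11.197


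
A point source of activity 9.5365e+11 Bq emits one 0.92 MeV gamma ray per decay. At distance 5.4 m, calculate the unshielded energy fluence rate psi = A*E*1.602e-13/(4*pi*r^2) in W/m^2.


psi = A * E * 1.602e-13 / (4*pi*r^2)
psi = 9.5365e+11 * 0.92 * 1.602e-13 / (4*pi*5.4^2)
psi = 3.8357e-04 W/m^2

3.8357e-04


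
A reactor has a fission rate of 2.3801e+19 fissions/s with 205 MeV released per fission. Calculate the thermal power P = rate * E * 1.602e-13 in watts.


P = fission_rate * E_MeV * 1.602e-13
P = 2.3801e+19 * 205 * 1.602e-13
P = 7.8165e+08 W

7.8165e+08


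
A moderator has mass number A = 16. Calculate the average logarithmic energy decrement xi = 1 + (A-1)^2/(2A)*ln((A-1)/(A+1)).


xi = 1 + (A-1)^2/(2A) * ln((A-1)/(A+1))
xi = 1 + (16-1)^2/(2*16) * ln((16-1)/(16 +1))
xi = 0.11995

0.11995


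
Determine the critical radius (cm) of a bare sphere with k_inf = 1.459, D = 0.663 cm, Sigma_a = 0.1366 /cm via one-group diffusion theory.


L^2 = D / Sigma_a = 0.663 / 0.1366 = 4.853587 cm^2
B_m^2 = (k_inf - 1) / L^2 = (1.459 - 1) / 4.853587 = 0.09456923 /cm^2
For a bare sphere: B_g = pi/R, so R_c = pi / sqrt(B_m^2)
R_c = pi / sqrt(0.09456923) = 10.216 cm

10.216
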